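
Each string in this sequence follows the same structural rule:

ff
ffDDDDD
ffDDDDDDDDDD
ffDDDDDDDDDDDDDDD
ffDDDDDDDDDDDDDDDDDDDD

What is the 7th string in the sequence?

Each term is the previous one with DDDDD appended.
From ffDDDDDDDDDDDDDDDDDDDD, 2 further steps: ffDDDDDDDDDDDDDDDDDDDD → ffDDDDDDDDDDDDDDDDDDDDDDDDD → (answer).

ffDDDDDDDDDDDDDDDDDDDDDDDDDDDDDD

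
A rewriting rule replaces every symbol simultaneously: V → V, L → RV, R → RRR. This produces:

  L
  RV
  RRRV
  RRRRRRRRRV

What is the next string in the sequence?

Rewriting each symbol of RRRRRRRRRV: R→RRR, R→RRR, R→RRR, R→RRR, R→RRR, R→RRR, R→RRR, R→RRR, R→RRR, V→V, which concatenates to RRR RRR RRR RRR RRR RRR RRR RRR RRR V.

RRRRRRRRRRRRRRRRRRRRRRRRRRRV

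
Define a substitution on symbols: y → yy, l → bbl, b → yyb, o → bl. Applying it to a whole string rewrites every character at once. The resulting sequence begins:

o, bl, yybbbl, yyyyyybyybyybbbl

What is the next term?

yyyyyyyyyyyyyybyyyyyybyyyyyybyybyybbbl

Applying the rule to each of the 16 symbols of yyyyyybyybyybbbl gives the pieces yy yy yy yy yy yy yyb yy yy yyb yy yy yyb yyb yyb bbl, which concatenate to the answer.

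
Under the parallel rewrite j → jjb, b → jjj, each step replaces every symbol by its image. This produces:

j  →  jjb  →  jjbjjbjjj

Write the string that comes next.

Expanding jjbjjbjjj: j→jjb, j→jjb, b→jjj, j→jjb, j→jjb, b→jjj, j→jjb, j→jjb, j→jjb. Concatenated: jjb jjb jjj jjb jjb jjj jjb jjb jjb.

jjbjjbjjjjjbjjbjjjjjbjjbjjb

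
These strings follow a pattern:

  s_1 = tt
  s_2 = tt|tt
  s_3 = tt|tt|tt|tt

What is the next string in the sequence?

Every step duplicates the string with '|' between the halves.
Doubling tt|tt|tt|tt with '|' between the halves:

tt|tt|tt|tt|tt|tt|tt|tt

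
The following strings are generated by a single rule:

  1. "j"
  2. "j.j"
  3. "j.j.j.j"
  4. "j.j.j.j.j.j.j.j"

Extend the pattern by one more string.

j.j.j.j.j.j.j.j.j.j.j.j.j.j.j.j

Each string is two copies of the previous one joined by '.'.
So the next term is two copies of j.j.j.j.j.j.j.j with '.' between the halves.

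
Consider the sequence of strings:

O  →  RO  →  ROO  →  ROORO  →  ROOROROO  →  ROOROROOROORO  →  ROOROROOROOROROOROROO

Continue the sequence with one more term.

ROOROROOROOROROOROROOROOROROOROORO

Each term (from the third on) is the previous term followed by the one before it: term 3 = RO·O = ROO.
So term 8 is ROOROROOROOROROOROROO·ROOROROOROORO.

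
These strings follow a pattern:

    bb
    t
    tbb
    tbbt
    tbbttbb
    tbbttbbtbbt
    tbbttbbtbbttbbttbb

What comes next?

tbbttbbtbbttbbttbbtbbttbbtbbt

This is a Fibonacci-style word recurrence s(k) = s(k−1)·s(k−2): e.g. t·bb = tbb.
The next term joins tbbttbbtbbttbbttbb and tbbttbbtbbt.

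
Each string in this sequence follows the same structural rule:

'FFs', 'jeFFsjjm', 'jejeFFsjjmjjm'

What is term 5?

jejejejeFFsjjmjjmjjmjjm

Each term wraps the previous one in je on the left and jjm on the right.
From jejeFFsjjmjjm, 2 further steps: jejeFFsjjmjjm → jejejeFFsjjmjjmjjm → (answer).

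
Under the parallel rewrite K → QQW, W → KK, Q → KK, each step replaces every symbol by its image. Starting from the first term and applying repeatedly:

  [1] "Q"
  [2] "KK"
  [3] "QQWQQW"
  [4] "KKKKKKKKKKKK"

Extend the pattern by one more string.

QQWQQWQQWQQWQQWQQWQQWQQWQQWQQWQQWQQW

Expanding KKKKKKKKKKKK: K→QQW, K→QQW, K→QQW, K→QQW, K→QQW, K→QQW, K→QQW, K→QQW, K→QQW, K→QQW, K→QQW, K→QQW. Concatenated: QQW QQW QQW QQW QQW QQW QQW QQW QQW QQW QQW QQW.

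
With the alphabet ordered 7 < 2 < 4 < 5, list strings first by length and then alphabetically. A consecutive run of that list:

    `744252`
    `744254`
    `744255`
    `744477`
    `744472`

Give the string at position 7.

Stepping forward 2 times from 744472: 744472 → 744474, then the target.

744475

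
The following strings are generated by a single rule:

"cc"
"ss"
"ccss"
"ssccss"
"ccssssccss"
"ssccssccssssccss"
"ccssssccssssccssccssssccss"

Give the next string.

Each term (from the third on) is the two preceding terms concatenated in order: term 3 = cc·ss = ccss.
So term 8 is ssccssccssssccss·ccssssccssssccssccssssccss.

ssccssccssssccssccssssccssssccssccssssccss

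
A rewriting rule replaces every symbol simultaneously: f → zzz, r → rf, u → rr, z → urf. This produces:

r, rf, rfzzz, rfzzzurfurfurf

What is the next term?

rfzzzurfurfurfrrrfzzzrrrfzzzrrrfzzz

φ(rfzzzurfurfurf) expands symbol-by-symbol to rf zzz urf urf urf rr rf zzz rr rf zzz rr rf zzz; joining the 14 pieces gives the next term.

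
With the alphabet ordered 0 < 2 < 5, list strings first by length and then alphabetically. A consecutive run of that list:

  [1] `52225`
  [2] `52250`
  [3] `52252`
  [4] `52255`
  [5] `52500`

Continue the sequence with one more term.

Find the rightmost character of 52500 below 5, bump it to the next letter, and reset everything to its right to 0.

52502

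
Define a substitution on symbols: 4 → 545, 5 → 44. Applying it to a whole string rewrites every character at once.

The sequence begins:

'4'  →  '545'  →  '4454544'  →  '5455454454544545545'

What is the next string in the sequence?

φ(5455454454544545545) expands symbol-by-symbol to 44 545 44 44 545 44 545 545 44 545 44 545 545 44 545 44 44 545 44; joining the 19 pieces gives the next term.

44545444454544545545445454454554544545444454544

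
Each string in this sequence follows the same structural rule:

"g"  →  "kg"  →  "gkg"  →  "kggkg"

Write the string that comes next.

gkgkggkg

From term 3 onward, concatenate the second-to-last term with the last: g·kg = gkg, kg·gkg = kggkg, …
The next term joins gkg and kggkg.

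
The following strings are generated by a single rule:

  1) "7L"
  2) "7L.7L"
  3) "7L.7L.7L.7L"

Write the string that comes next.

s(k+1) = s(k)·.·s(k) — each term doubles the last with '.' between the halves.
Doubling 7L.7L.7L.7L with '.' between the halves:

7L.7L.7L.7L.7L.7L.7L.7L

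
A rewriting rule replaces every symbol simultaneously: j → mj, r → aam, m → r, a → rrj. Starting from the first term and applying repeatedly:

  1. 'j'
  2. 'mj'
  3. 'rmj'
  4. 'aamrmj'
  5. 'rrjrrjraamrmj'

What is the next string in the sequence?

aamaammjaamaammjaamrrjrrjraamrmj

Applying the rule to each of the 13 symbols of rrjrrjraamrmj gives the pieces aam aam mj aam aam mj aam rrj rrj r aam r mj, which concatenate to the answer.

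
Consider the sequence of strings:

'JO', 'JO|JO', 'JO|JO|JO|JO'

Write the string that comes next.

Every step duplicates the string with '|' between the halves.
Doubling JO|JO|JO|JO with '|' between the halves:

JO|JO|JO|JO|JO|JO|JO|JO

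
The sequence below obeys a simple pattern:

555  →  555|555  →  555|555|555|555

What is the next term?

Every step duplicates the string with '|' between the halves.
So the next term is two copies of 555|555|555|555 with '|' between the halves.

555|555|555|555|555|555|555|555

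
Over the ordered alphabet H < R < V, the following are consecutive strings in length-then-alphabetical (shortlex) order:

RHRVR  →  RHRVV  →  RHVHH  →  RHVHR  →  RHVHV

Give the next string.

Treat RHVHV as a base-3 numeral over the given alphabet and add one, carrying through any trailing V's.

RHVRH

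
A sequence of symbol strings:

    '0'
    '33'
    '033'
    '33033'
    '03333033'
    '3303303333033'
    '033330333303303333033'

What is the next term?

3303303333033033330333303303333033

From term 3 onward, concatenate the second-to-last term with the last: 0·33 = 033, 33·033 = 33033, …
So term 8 is 3303303333033·033330333303303333033.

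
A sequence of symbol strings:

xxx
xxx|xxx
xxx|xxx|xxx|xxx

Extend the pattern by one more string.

xxx|xxx|xxx|xxx|xxx|xxx|xxx|xxx

Each string is two copies of the previous one joined by '|'.
One more doubling of xxx|xxx|xxx|xxx gives the answer.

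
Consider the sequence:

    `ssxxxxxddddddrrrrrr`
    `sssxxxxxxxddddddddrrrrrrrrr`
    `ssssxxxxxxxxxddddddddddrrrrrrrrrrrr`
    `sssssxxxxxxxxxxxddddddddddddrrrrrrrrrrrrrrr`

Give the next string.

ssssssxxxxxxxxxxxxxddddddddddddddrrrrrrrrrrrrrrrrrr

Each string has the form s^{n} x^{2n+1} d^{2n+2} r^{3n}, where the shown terms are n = 2, 3, 4, 5.
For the next term, n = 6, so the run lengths are 6, 13, 14, 18.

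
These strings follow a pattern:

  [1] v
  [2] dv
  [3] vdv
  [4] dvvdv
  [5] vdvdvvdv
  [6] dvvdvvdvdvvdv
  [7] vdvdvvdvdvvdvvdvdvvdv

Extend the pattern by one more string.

dvvdvvdvdvvdvvdvdvvdvdvvdvvdvdvvdv

This is a Fibonacci-style word recurrence s(k) = s(k−2)·s(k−1): e.g. v·dv = vdv.
Continuing: dvvdvvdvdvvdv · vdvdvvdvdvvdvvdvdvvdv gives term 8.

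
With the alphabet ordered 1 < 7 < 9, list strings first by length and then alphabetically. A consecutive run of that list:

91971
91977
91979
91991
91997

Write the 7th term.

97111

Continuing the enumeration 2 steps past 91997: 91997 → 91999 → (answer).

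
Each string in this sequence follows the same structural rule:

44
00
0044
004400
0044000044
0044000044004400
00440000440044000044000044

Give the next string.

004400004400440000440000440044000044004400

This is a Fibonacci-style word recurrence s(k) = s(k−1)·s(k−2): e.g. 00·44 = 0044.
So term 8 is 00440000440044000044000044·0044000044004400.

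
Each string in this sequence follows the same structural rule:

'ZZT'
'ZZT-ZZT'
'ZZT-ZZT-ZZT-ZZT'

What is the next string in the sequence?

s(k+1) = s(k)·-·s(k) — each term doubles the last with '-' between the halves.
Doubling ZZT-ZZT-ZZT-ZZT with '-' between the halves:

ZZT-ZZT-ZZT-ZZT-ZZT-ZZT-ZZT-ZZT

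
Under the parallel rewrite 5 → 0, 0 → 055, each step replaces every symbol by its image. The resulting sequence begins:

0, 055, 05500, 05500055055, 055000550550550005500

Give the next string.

Rewriting the 21 symbols of 055000550550550005500 one by one yields 055 0 0 055 055 055 0 0 055 0 0 055 0 0 055 055 055 0 0 055 055; concatenated:

0550005505505500055000550005505505500055055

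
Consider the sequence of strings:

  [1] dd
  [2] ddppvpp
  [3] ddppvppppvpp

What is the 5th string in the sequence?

Each term is the previous one with ppvpp appended.
From ddppvppppvpp, 2 further steps: ddppvppppvpp → ddppvppppvppppvpp → (answer).

ddppvppppvppppvppppvpp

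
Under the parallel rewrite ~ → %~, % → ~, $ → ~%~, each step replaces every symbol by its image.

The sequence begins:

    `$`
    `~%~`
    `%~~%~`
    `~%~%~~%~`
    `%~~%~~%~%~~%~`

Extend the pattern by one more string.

Applying the rule to each of the 13 symbols of %~~%~~%~%~~%~ gives the pieces ~ %~ %~ ~ %~ %~ ~ %~ ~ %~ %~ ~ %~, which concatenate to the answer.

~%~%~~%~%~~%~~%~%~~%~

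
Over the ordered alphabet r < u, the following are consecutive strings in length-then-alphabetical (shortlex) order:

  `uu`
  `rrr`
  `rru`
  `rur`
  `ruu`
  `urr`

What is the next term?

The successor of urr increments the rightmost position that isn't already u and resets every position after it to r.

uru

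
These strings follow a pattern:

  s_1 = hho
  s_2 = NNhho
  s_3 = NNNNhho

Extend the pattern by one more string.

NNNNNNhho

The strings grow by a fixed prefix NN each time.
So the next term is NN·NNNNhho.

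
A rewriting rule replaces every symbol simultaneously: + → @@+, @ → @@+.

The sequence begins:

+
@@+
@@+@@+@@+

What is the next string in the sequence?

Rewriting each symbol of @@+@@+@@+: @→@@+, @→@@+, +→@@+, @→@@+, @→@@+, +→@@+, @→@@+, @→@@+, +→@@+, which concatenates to @@+ @@+ @@+ @@+ @@+ @@+ @@+ @@+ @@+.

@@+@@+@@+@@+@@+@@+@@+@@+@@+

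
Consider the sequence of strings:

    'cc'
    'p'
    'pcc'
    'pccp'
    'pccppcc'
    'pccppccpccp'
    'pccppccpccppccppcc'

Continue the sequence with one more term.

This is a Fibonacci-style word recurrence s(k) = s(k−1)·s(k−2): e.g. p·cc = pcc.
So term 8 is pccppccpccppccppcc·pccppccpccp.

pccppccpccppccppccpccppccpccp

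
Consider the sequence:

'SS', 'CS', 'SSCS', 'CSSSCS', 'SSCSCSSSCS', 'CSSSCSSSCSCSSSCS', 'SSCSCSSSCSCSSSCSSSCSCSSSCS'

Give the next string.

From term 3 onward, concatenate the second-to-last term with the last: SS·CS = SSCS, CS·SSCS = CSSSCS, …
The next term joins CSSSCSSSCSCSSSCS and SSCSCSSSCSCSSSCSSSCSCSSSCS.

CSSSCSSSCSCSSSCSSSCSCSSSCSCSSSCSSSCSCSSSCS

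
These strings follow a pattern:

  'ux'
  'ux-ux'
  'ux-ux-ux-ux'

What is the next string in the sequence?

ux-ux-ux-ux-ux-ux-ux-ux

Every step duplicates the string with '-' between the halves.
So the next term is two copies of ux-ux-ux-ux with '-' between the halves.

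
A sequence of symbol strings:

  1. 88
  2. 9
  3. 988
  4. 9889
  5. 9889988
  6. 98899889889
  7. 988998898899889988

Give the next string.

98899889889988998898899889889

From term 3 onward, concatenate the last term with the second-to-last: 9·88 = 988, 988·9 = 9889, …
So term 8 is 988998898899889988·98899889889.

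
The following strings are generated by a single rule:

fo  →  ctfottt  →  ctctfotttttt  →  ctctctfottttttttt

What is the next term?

s(k+1) = ct·s(k)·ttt, so each term gains ct as a prefix and ttt as a suffix.
So the next term is ct·ctctctfottttttttt·ttt.

ctctctctfotttttttttttt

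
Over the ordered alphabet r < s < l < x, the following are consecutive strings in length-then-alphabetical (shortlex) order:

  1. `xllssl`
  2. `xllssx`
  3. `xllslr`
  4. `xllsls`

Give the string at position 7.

Stepping forward 3 times from xllsls: xllsls → xllsll → xllslx, then the target.

xllsxr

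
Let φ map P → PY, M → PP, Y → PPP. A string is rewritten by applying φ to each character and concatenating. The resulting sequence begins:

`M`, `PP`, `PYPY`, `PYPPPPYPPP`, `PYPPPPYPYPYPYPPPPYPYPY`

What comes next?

Applying the rule to each of the 22 symbols of PYPPPPYPYPYPYPPPPYPYPY gives the pieces PY PPP PY PY PY PY PPP PY PPP PY PPP PY PPP PY PY PY PY PPP PY PPP PY PPP, which concatenate to the answer.

PYPPPPYPYPYPYPPPPYPPPPYPPPPYPPPPYPYPYPYPPPPYPPPPYPPP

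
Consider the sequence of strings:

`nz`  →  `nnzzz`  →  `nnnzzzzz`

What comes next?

nnnnzzzzzzz

Term n consists of n n's, followed by 2n-1 z's (n = 1, 2, …).
Setting n = 4 gives 4, 7 characters in each block.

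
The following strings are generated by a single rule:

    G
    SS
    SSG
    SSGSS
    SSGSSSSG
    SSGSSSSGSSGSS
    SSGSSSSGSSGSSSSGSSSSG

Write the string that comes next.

This is a Fibonacci-style word recurrence s(k) = s(k−1)·s(k−2): e.g. SS·G = SSG.
The next term joins SSGSSSSGSSGSSSSGSSSSG and SSGSSSSGSSGSS.

SSGSSSSGSSGSSSSGSSSSGSSGSSSSGSSGSS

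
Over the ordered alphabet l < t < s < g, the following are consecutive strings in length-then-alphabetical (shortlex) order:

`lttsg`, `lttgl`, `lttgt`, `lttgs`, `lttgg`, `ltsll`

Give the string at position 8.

ltsls

Continuing the enumeration 2 steps past ltsll: ltsll → ltslt → (answer).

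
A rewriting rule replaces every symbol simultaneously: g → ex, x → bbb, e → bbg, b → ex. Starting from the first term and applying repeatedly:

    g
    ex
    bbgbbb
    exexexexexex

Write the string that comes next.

Expanding exexexexexex: e→bbg, x→bbb, e→bbg, x→bbb, e→bbg, x→bbb, e→bbg, x→bbb, e→bbg, x→bbb, e→bbg, x→bbb. Concatenated: bbg bbb bbg bbb bbg bbb bbg bbb bbg bbb bbg bbb.

bbgbbbbbgbbbbbgbbbbbgbbbbbgbbbbbgbbb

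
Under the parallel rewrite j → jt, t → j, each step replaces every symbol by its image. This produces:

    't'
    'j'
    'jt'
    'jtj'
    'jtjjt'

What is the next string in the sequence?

jtjjtjtj

Apply φ to jtjjt symbol by symbol: j→jt, t→j, j→jt, j→jt, t→j; joined: jt j jt jt j.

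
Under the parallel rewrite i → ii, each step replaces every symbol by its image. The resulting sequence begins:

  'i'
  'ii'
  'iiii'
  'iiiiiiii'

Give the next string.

iiiiiiiiiiiiiiii

Apply φ to iiiiiiii symbol by symbol: i→ii, i→ii, i→ii, i→ii, i→ii, i→ii, i→ii, i→ii; joined: ii ii ii ii ii ii ii ii.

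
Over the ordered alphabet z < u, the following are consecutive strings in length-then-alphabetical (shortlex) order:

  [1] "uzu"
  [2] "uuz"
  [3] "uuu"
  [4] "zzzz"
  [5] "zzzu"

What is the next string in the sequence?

zzuz

The successor of zzzu increments the rightmost position that isn't already u and resets every position after it to z.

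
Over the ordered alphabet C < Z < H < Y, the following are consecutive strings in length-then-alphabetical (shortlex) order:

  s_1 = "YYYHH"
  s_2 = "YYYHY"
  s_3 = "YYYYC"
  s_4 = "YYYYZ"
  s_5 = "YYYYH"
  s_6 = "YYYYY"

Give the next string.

CCCCCC

After YYYYY the length-5 strings are exhausted; the first length-6 string is 6 copies of C.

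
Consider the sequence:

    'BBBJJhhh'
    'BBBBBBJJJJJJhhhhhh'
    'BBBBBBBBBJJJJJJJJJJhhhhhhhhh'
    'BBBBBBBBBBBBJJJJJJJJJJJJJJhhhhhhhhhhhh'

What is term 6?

Term n consists of 3n B's, followed by 4n-2 J's, followed by 3n h's (n = 1, 2, …).
Setting n = 6 gives 18, 22, 18 characters in each block.

BBBBBBBBBBBBBBBBBBJJJJJJJJJJJJJJJJJJJJJJhhhhhhhhhhhhhhhhhh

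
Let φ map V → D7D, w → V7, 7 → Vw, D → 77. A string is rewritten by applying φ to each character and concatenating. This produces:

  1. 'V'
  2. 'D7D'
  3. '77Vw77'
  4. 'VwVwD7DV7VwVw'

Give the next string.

D7DV7D7DV777Vw77D7DVwD7DV7D7DV7

Replace each of the 13 characters of VwVwD7DV7VwVw in place — D7D V7 D7D V7 77 Vw 77 D7D Vw D7D V7 D7D V7 — and concatenate.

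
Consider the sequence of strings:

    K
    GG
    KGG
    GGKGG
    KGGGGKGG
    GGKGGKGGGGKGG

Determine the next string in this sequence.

This is a Fibonacci-style word recurrence s(k) = s(k−2)·s(k−1): e.g. K·GG = KGG.
The next term joins KGGGGKGG and GGKGGKGGGGKGG.

KGGGGKGGGGKGGKGGGGKGG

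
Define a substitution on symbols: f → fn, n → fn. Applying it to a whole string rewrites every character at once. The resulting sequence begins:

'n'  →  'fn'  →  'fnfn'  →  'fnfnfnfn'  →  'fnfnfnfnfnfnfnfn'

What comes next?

Replace each of the 16 characters of fnfnfnfnfnfnfnfn in place — fn fn fn fn fn fn fn fn fn fn fn fn fn fn fn fn — and concatenate.

fnfnfnfnfnfnfnfnfnfnfnfnfnfnfnfn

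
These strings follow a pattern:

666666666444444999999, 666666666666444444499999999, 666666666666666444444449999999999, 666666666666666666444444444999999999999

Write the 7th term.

Term n consists of 3n 6's, followed by n+3 4's, followed by 2n 9's, where the shown terms are n = 3, 4, 5, 6.
For term 7, n = 9, so the run lengths are 27, 12, 18.

666666666666666666666666666444444444444999999999999999999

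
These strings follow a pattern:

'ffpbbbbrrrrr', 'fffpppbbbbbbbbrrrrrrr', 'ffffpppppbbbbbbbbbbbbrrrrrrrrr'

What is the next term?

The n-th term is n+1 f's then 2n-1 p's then 4n b's then 2n+3 r's (n = 1, 2, …).
Setting n = 4 gives 5, 7, 16, 11 characters in each block.

fffffpppppppbbbbbbbbbbbbbbbbrrrrrrrrrrr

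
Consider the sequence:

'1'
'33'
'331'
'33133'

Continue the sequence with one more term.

From term 3 onward, concatenate the last term with the second-to-last: 33·1 = 331, 331·33 = 33133, …
The next term joins 33133 and 331.

33133331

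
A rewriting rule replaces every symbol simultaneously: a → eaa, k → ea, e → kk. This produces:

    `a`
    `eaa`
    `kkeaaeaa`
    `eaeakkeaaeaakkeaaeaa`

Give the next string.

Applying the rule to each of the 20 symbols of eaeakkeaaeaakkeaaeaa gives the pieces kk eaa kk eaa ea ea kk eaa eaa kk eaa eaa ea ea kk eaa eaa kk eaa eaa, which concatenate to the answer.

kkeaakkeaaeaeakkeaaeaakkeaaeaaeaeakkeaaeaakkeaaeaa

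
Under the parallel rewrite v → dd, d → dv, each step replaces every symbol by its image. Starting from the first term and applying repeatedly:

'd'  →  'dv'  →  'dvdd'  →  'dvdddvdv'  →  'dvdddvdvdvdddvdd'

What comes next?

dvdddvdvdvdddvdddvdddvdvdvdddvdv

φ(dvdddvdvdvdddvdd) expands symbol-by-symbol to dv dd dv dv dv dd dv dd dv dd dv dv dv dd dv dv; joining the 16 pieces gives the next term.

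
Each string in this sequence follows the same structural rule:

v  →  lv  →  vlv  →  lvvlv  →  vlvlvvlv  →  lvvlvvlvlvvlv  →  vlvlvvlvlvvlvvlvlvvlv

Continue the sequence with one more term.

This is a Fibonacci-style word recurrence s(k) = s(k−2)·s(k−1): e.g. v·lv = vlv.
Continuing: lvvlvvlvlvvlv · vlvlvvlvlvvlvvlvlvvlv gives term 8.

lvvlvvlvlvvlvvlvlvvlvlvvlvvlvlvvlv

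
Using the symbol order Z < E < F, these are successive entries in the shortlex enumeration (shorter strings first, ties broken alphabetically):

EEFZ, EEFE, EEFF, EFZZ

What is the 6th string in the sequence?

EFZF

Advancing 2 positions from EFZZ through EFZZ → EFZE reaches term 6.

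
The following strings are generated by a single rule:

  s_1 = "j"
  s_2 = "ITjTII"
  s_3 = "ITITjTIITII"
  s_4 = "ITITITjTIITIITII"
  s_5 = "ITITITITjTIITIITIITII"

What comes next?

Every step adds IT to the front and TII to the end of the previous string.
Applying this once more to ITITITITjTIITIITIITII:

ITITITITITjTIITIITIITIITII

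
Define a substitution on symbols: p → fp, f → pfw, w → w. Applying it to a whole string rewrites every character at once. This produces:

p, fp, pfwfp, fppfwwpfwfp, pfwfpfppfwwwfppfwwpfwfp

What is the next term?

φ(pfwfpfppfwwwfppfwwpfwfp) expands symbol-by-symbol to fp pfw w pfw fp pfw fp fp pfw w w w pfw fp fp pfw w w fp pfw w pfw fp; joining the 23 pieces gives the next term.

fppfwwpfwfppfwfpfppfwwwwpfwfpfppfwwwfppfwwpfwfp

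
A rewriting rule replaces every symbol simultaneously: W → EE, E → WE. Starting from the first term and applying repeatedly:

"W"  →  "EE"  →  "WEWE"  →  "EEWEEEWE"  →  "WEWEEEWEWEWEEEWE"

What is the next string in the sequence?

Replace each of the 16 characters of WEWEEEWEWEWEEEWE in place — EE WE EE WE WE WE EE WE EE WE EE WE WE WE EE WE — and concatenate.

EEWEEEWEWEWEEEWEEEWEEEWEWEWEEEWE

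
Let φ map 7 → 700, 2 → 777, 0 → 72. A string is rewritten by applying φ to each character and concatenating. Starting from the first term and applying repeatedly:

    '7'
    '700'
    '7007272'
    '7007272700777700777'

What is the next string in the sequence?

Applying the rule to each of the 19 symbols of 7007272700777700777 gives the pieces 700 72 72 700 777 700 777 700 72 72 700 700 700 700 72 72 700 700 700, which concatenate to the answer.

700727270077770077770072727007007007007272700700700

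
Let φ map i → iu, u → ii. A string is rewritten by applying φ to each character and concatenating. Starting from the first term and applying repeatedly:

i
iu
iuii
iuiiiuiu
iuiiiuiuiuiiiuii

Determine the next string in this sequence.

iuiiiuiuiuiiiuiiiuiiiuiuiuiiiuiu

Replace each of the 16 characters of iuiiiuiuiuiiiuii in place — iu ii iu iu iu ii iu ii iu ii iu iu iu ii iu iu — and concatenate.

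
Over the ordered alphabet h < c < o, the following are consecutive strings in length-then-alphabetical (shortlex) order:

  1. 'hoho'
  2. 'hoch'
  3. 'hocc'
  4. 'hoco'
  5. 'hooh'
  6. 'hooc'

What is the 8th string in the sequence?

chhh

Stepping forward 2 times from hooc: hooc → hooo, then the target.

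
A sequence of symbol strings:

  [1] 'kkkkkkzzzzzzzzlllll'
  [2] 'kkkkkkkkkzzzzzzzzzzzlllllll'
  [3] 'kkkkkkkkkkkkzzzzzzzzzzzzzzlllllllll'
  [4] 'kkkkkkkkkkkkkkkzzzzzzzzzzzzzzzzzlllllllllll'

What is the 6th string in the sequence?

Term n consists of 3n k's, followed by 3n+2 z's, followed by 2n+1 l's, where the shown terms are n = 2, 3, 4, 5.
For term 6, n = 7, so the run lengths are 21, 23, 15.

kkkkkkkkkkkkkkkkkkkkkzzzzzzzzzzzzzzzzzzzzzzzlllllllllllllll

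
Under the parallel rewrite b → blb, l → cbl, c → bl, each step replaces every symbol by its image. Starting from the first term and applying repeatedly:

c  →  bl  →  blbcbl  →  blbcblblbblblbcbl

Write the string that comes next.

Applying the rule to each of the 17 symbols of blbcblblbblblbcbl gives the pieces blb cbl blb bl blb cbl blb cbl blb blb cbl blb cbl blb bl blb cbl, which concatenate to the answer.

blbcblblbblblbcblblbcblblbblbcblblbcblblbblblbcbl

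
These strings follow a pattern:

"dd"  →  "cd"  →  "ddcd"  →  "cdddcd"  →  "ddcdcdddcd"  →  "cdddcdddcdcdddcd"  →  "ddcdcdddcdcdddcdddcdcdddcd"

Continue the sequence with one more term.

cdddcdddcdcdddcdddcdcdddcdcdddcdddcdcdddcd

This is a Fibonacci-style word recurrence s(k) = s(k−2)·s(k−1): e.g. dd·cd = ddcd.
Continuing: cdddcdddcdcdddcd · ddcdcdddcdcdddcdddcdcdddcd gives term 8.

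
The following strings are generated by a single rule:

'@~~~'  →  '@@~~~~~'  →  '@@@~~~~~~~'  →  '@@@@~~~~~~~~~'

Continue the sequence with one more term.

The n-th term is n @'s then 2n+1 ~'s (n = 1, 2, …).
At n = 5 the blocks have lengths 5, 11.

@@@@@~~~~~~~~~~~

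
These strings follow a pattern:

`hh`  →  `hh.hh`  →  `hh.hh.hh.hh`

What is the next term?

s(k+1) = s(k)·.·s(k) — each term doubles the last with '.' between the halves.
One more doubling of hh.hh.hh.hh gives the answer.

hh.hh.hh.hh.hh.hh.hh.hh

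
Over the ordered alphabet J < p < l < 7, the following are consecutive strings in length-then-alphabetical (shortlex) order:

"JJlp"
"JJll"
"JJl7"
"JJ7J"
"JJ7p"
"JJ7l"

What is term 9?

JpJp

Advancing 3 positions from JJ7l through JJ7l → JJ77 → JpJJ reaches term 9.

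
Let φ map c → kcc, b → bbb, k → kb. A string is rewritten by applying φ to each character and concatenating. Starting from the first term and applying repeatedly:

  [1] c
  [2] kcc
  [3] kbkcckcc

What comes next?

kbbbbkbkcckcckbkcckcc

Rewriting each symbol of kbkcckcc: k→kb, b→bbb, k→kb, c→kcc, c→kcc, k→kb, c→kcc, c→kcc, which concatenates to kb bbb kb kcc kcc kb kcc kcc.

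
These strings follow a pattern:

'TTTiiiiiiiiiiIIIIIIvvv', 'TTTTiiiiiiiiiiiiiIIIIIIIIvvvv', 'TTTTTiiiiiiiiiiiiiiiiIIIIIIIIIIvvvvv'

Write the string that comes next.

Term n consists of n T's, followed by 3n+1 i's, followed by 2n I's, followed by n v's, where the shown terms are n = 3, 4, 5.
Setting n = 6 gives 6, 19, 12, 6 characters in each block.

TTTTTTiiiiiiiiiiiiiiiiiiiIIIIIIIIIIIIvvvvvv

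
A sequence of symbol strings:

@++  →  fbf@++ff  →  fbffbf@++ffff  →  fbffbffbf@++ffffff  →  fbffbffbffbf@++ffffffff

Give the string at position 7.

Each term wraps the previous one in fbf on the left and ff on the right.
From fbffbffbffbf@++ffffffff, 2 further steps: fbffbffbffbf@++ffffffff → fbffbffbffbffbf@++ffffffffff → (answer).

fbffbffbffbffbffbf@++ffffffffffff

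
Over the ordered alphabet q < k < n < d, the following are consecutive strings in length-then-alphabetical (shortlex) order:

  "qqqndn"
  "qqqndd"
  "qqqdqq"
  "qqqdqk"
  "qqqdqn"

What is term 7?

qqqdkq

Continuing the enumeration 2 steps past qqqdqn: qqqdqn → qqqdqd → (answer).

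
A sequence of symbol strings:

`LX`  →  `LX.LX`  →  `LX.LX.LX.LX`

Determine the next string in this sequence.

LX.LX.LX.LX.LX.LX.LX.LX

s(k+1) = s(k)·.·s(k) — each term doubles the last with '.' between the halves.
So the next term is two copies of LX.LX.LX.LX with '.' between the halves.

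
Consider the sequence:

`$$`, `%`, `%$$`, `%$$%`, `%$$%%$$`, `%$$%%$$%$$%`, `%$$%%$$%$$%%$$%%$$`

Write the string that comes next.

%$$%%$$%$$%%$$%%$$%$$%%$$%$$%

From term 3 onward, concatenate the last term with the second-to-last: %·$$ = %$$, %$$·% = %$$%, …
So term 8 is %$$%%$$%$$%%$$%%$$·%$$%%$$%$$%.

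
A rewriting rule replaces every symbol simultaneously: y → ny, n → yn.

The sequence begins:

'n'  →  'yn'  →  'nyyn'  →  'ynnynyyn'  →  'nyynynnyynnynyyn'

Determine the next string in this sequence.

ynnynyynnyynynnynyynynnyynnynyyn

Applying the rule to each of the 16 symbols of nyynynnyynnynyyn gives the pieces yn ny ny yn ny yn yn ny ny yn yn ny yn ny ny yn, which concatenate to the answer.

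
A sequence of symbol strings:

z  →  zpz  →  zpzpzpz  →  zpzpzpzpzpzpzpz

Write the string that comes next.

s(k+1) = s(k)·p·s(k) — each term doubles the last with 'p' between the halves.
Doubling zpzpzpzpzpzpzpz with 'p' between the halves:

zpzpzpzpzpzpzpzpzpzpzpzpzpzpzpz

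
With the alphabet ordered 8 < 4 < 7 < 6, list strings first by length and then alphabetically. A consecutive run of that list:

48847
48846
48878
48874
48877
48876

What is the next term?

48868

Find the rightmost character of 48876 below 6, bump it to the next letter, and reset everything to its right to 8.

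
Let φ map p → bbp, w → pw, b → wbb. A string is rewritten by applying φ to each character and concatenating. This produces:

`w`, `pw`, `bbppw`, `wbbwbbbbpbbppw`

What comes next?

Replace each of the 14 characters of wbbwbbbbpbbppw in place — pw wbb wbb pw wbb wbb wbb wbb bbp wbb wbb bbp bbp pw — and concatenate.

pwwbbwbbpwwbbwbbwbbwbbbbpwbbwbbbbpbbppw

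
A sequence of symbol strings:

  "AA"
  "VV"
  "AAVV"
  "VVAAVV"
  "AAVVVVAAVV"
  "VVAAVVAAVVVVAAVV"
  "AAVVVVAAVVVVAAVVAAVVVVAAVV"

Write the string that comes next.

VVAAVVAAVVVVAAVVAAVVVVAAVVVVAAVVAAVVVVAAVV

Each term (from the third on) is the two preceding terms concatenated in order: term 3 = AA·VV = AAVV.
Continuing: VVAAVVAAVVVVAAVV · AAVVVVAAVVVVAAVVAAVVVVAAVV gives term 8.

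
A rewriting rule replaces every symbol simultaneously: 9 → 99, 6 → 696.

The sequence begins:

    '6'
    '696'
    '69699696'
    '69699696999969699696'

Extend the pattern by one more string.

Rewriting the 20 symbols of 69699696999969699696 one by one yields 696 99 696 99 99 696 99 696 99 99 99 99 696 99 696 99 99 696 99 696; concatenated:

696996969999696996969999999969699696999969699696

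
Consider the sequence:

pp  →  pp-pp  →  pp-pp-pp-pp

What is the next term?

pp-pp-pp-pp-pp-pp-pp-pp

Each string is two copies of the previous one joined by '-'.
One more doubling of pp-pp-pp-pp gives the answer.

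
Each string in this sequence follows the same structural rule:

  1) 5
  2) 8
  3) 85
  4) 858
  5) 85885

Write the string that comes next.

Each term (from the third on) is the previous term followed by the one before it: term 3 = 8·5 = 85.
Continuing: 85885 · 858 gives term 6.

85885858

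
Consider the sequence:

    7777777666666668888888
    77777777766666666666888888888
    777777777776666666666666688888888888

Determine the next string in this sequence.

7777777777777666666666666666668888888888888

Reading off run lengths: 7 runs 7, 9, 11; 6 runs 8, 11, 14; 8 runs 7, 9, 11 — each is linear in n, where the shown terms are n = 3, 4, 5.
Setting n = 6 gives 13, 17, 13 characters in each block.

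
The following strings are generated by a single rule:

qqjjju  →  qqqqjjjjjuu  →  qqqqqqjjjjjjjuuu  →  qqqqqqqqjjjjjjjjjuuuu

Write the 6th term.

qqqqqqqqqqqqjjjjjjjjjjjjjuuuuuu

Each string has the form q^{2n} j^{2n+1} u^{n} (n = 1, 2, …).
For term 6, n = 6, so the run lengths are 12, 13, 6.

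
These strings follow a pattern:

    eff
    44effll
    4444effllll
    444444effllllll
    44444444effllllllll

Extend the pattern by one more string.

Every step adds 44 to the front and ll to the end of the previous string.
Applying this once more to 44444444effllllllll:

4444444444effllllllllll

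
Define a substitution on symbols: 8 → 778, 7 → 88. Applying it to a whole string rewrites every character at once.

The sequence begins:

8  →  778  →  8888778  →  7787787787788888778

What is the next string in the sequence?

Replace each of the 19 characters of 7787787787788888778 in place — 88 88 778 88 88 778 88 88 778 88 88 778 778 778 778 778 88 88 778 — and concatenate.

88887788888778888877888887787787787787788888778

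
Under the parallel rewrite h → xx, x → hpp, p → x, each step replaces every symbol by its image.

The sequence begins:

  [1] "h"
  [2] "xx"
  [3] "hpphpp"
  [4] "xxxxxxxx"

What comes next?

Rewriting each symbol of xxxxxxxx: x→hpp, x→hpp, x→hpp, x→hpp, x→hpp, x→hpp, x→hpp, x→hpp, which concatenates to hpp hpp hpp hpp hpp hpp hpp hpp.

hpphpphpphpphpphpphpphpp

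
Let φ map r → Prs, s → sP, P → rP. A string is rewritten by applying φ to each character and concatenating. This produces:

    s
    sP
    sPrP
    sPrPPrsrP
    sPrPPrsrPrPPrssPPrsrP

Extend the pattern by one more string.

sPrPPrsrPrPPrssPPrsrPPrsrPrPPrssPsPrPrPPrssPPrsrP

φ(sPrPPrsrPrPPrssPPrsrP) expands symbol-by-symbol to sP rP Prs rP rP Prs sP Prs rP Prs rP rP Prs sP sP rP rP Prs sP Prs rP; joining the 21 pieces gives the next term.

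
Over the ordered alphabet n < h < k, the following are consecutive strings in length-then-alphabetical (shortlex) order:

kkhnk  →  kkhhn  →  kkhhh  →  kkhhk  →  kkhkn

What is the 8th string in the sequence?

Stepping forward 3 times from kkhkn: kkhkn → kkhkh → kkhkk, then the target.

kkknn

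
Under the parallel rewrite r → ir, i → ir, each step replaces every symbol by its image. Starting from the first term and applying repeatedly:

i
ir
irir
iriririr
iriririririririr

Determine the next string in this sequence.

iriririririririririririririririr

φ(iriririririririr) expands symbol-by-symbol to ir ir ir ir ir ir ir ir ir ir ir ir ir ir ir ir; joining the 16 pieces gives the next term.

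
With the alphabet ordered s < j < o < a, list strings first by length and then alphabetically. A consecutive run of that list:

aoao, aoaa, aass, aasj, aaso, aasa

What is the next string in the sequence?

aajs

The successor of aasa increments the rightmost position that isn't already a and resets every position after it to s.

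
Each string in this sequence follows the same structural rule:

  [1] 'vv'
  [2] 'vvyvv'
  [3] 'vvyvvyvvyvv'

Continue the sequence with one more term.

s(k+1) = s(k)·y·s(k) — each term doubles the last with 'y' between the halves.
Doubling vvyvvyvvyvv with 'y' between the halves:

vvyvvyvvyvvyvvyvvyvvyvv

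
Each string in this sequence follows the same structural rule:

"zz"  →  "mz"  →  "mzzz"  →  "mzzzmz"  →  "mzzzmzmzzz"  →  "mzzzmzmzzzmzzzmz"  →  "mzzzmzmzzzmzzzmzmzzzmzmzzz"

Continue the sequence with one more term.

mzzzmzmzzzmzzzmzmzzzmzmzzzmzzzmzmzzzmzzzmz

From term 3 onward, concatenate the last term with the second-to-last: mz·zz = mzzz, mzzz·mz = mzzzmz, …
So term 8 is mzzzmzmzzzmzzzmzmzzzmzmzzz·mzzzmzmzzzmzzzmz.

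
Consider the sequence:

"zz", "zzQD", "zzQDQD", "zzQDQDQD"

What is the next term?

Every step adds QD to the end: s(k+1) = s(k)·QD.
So the next term is zzQDQDQD·QD.

zzQDQDQDQD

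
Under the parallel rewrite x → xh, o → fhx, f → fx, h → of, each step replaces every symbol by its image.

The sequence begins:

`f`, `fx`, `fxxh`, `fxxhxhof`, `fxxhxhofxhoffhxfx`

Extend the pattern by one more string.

fxxhxhofxhoffhxfxxhoffhxfxfxofxhfxxh

Replace each of the 17 characters of fxxhxhofxhoffhxfx in place — fx xh xh of xh of fhx fx xh of fhx fx fx of xh fx xh — and concatenate.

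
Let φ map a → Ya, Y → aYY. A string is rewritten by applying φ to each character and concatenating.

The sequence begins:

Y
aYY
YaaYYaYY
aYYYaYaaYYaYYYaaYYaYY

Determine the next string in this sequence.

Rewriting the 21 symbols of aYYYaYaaYYaYYYaaYYaYY one by one yields Ya aYY aYY aYY Ya aYY Ya Ya aYY aYY Ya aYY aYY aYY Ya Ya aYY aYY Ya aYY aYY; concatenated:

YaaYYaYYaYYYaaYYYaYaaYYaYYYaaYYaYYaYYYaYaaYYaYYYaaYYaYY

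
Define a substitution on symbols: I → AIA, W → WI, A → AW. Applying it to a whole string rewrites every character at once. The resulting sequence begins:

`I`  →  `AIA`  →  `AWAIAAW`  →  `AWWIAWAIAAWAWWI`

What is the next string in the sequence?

Applying the rule to each of the 15 symbols of AWWIAWAIAAWAWWI gives the pieces AW WI WI AIA AW WI AW AIA AW AW WI AW WI WI AIA, which concatenate to the answer.

AWWIWIAIAAWWIAWAIAAWAWWIAWWIWIAIA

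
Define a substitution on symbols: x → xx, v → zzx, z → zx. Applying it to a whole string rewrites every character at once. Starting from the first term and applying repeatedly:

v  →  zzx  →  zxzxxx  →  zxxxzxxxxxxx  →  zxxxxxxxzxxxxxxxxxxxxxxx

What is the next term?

φ(zxxxxxxxzxxxxxxxxxxxxxxx) expands symbol-by-symbol to zx xx xx xx xx xx xx xx zx xx xx xx xx xx xx xx xx xx xx xx xx xx xx xx; joining the 24 pieces gives the next term.

zxxxxxxxxxxxxxxxzxxxxxxxxxxxxxxxxxxxxxxxxxxxxxxx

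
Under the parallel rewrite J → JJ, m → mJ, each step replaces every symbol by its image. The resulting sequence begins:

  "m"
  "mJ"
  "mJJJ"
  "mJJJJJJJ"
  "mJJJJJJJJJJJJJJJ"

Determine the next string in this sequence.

Replace each of the 16 characters of mJJJJJJJJJJJJJJJ in place — mJ JJ JJ JJ JJ JJ JJ JJ JJ JJ JJ JJ JJ JJ JJ JJ — and concatenate.

mJJJJJJJJJJJJJJJJJJJJJJJJJJJJJJJ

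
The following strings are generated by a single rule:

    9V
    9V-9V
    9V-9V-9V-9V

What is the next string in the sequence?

s(k+1) = s(k)·-·s(k) — each term doubles the last with '-' between the halves.
One more doubling of 9V-9V-9V-9V gives the answer.

9V-9V-9V-9V-9V-9V-9V-9V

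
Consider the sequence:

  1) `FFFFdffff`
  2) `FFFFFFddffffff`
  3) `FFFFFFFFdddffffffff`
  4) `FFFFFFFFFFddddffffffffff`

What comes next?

The n-th term is 2n+2 F's then n d's then 2n+2 f's (n = 1, 2, …).
For the next term, n = 5, so the run lengths are 12, 5, 12.

FFFFFFFFFFFFdddddffffffffffff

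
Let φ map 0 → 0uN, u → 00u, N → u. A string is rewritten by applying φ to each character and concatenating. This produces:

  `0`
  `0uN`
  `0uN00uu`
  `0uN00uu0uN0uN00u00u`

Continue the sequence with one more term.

φ(0uN00uu0uN0uN00u00u) expands symbol-by-symbol to 0uN 00u u 0uN 0uN 00u 00u 0uN 00u u 0uN 00u u 0uN 0uN 00u 0uN 0uN 00u; joining the 19 pieces gives the next term.

0uN00uu0uN0uN00u00u0uN00uu0uN00uu0uN0uN00u0uN0uN00u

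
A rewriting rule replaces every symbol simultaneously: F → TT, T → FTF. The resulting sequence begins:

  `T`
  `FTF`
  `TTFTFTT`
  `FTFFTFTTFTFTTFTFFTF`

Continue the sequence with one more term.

TTFTFTTTTFTFTTFTFFTFTTFTFTTFTFFTFTTFTFTTTTFTFTT

Replace each of the 19 characters of FTFFTFTTFTFTTFTFFTF in place — TT FTF TT TT FTF TT FTF FTF TT FTF TT FTF FTF TT FTF TT TT FTF TT — and concatenate.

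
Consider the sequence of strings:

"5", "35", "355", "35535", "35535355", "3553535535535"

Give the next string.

355353553553535535355

This is a Fibonacci-style word recurrence s(k) = s(k−1)·s(k−2): e.g. 35·5 = 355.
Continuing: 3553535535535 · 35535355 gives term 7.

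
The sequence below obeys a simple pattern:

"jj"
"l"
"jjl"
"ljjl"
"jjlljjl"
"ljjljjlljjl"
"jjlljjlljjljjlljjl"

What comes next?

ljjljjlljjljjlljjlljjljjlljjl

Each term (from the third on) is the two preceding terms concatenated in order: term 3 = jj·l = jjl.
The next term joins ljjljjlljjl and jjlljjlljjljjlljjl.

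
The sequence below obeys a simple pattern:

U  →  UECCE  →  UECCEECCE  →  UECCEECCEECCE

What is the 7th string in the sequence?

Each term is the previous one with ECCE appended.
From UECCEECCEECCE, 3 further steps: UECCEECCEECCE → UECCEECCEECCEECCE → UECCEECCEECCEECCEECCE → (answer).

UECCEECCEECCEECCEECCEECCE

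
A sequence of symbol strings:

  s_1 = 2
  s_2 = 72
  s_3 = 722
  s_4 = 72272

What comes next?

From term 3 onward, concatenate the last term with the second-to-last: 72·2 = 722, 722·72 = 72272, …
Continuing: 72272 · 722 gives term 5.

72272722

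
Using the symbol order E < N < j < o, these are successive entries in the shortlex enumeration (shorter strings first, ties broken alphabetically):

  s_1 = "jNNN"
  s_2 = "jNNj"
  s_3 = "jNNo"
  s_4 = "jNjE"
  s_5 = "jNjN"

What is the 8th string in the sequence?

Continuing the enumeration 3 steps past jNjN: jNjN → jNjj → jNjo → (answer).

jNoE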